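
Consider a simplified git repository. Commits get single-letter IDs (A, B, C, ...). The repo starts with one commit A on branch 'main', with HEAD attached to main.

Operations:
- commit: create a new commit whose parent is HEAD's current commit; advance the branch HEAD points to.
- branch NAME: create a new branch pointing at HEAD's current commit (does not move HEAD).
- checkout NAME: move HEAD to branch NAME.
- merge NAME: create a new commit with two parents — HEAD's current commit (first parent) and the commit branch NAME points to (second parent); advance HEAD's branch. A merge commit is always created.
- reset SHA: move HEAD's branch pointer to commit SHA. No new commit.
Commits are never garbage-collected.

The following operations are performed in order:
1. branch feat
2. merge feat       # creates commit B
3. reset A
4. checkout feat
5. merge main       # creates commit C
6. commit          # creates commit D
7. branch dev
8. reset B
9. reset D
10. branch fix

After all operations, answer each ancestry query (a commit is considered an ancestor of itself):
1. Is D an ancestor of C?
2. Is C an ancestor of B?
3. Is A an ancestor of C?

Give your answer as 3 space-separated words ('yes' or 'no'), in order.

After op 1 (branch): HEAD=main@A [feat=A main=A]
After op 2 (merge): HEAD=main@B [feat=A main=B]
After op 3 (reset): HEAD=main@A [feat=A main=A]
After op 4 (checkout): HEAD=feat@A [feat=A main=A]
After op 5 (merge): HEAD=feat@C [feat=C main=A]
After op 6 (commit): HEAD=feat@D [feat=D main=A]
After op 7 (branch): HEAD=feat@D [dev=D feat=D main=A]
After op 8 (reset): HEAD=feat@B [dev=D feat=B main=A]
After op 9 (reset): HEAD=feat@D [dev=D feat=D main=A]
After op 10 (branch): HEAD=feat@D [dev=D feat=D fix=D main=A]
ancestors(C) = {A,C}; D in? no
ancestors(B) = {A,B}; C in? no
ancestors(C) = {A,C}; A in? yes

Answer: no no yes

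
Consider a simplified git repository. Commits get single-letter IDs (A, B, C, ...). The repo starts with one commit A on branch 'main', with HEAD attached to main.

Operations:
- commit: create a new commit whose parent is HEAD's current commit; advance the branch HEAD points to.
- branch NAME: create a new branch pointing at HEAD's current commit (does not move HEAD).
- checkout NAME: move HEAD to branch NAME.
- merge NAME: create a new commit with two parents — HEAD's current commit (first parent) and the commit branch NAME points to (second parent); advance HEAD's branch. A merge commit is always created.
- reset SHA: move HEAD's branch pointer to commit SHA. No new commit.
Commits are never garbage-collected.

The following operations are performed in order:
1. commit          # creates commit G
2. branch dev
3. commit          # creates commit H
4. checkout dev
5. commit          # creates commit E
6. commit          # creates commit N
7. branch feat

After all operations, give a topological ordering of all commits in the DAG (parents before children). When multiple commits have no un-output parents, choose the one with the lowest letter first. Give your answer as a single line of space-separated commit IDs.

Answer: A G E H N

Derivation:
After op 1 (commit): HEAD=main@G [main=G]
After op 2 (branch): HEAD=main@G [dev=G main=G]
After op 3 (commit): HEAD=main@H [dev=G main=H]
After op 4 (checkout): HEAD=dev@G [dev=G main=H]
After op 5 (commit): HEAD=dev@E [dev=E main=H]
After op 6 (commit): HEAD=dev@N [dev=N main=H]
After op 7 (branch): HEAD=dev@N [dev=N feat=N main=H]
commit A: parents=[]
commit E: parents=['G']
commit G: parents=['A']
commit H: parents=['G']
commit N: parents=['E']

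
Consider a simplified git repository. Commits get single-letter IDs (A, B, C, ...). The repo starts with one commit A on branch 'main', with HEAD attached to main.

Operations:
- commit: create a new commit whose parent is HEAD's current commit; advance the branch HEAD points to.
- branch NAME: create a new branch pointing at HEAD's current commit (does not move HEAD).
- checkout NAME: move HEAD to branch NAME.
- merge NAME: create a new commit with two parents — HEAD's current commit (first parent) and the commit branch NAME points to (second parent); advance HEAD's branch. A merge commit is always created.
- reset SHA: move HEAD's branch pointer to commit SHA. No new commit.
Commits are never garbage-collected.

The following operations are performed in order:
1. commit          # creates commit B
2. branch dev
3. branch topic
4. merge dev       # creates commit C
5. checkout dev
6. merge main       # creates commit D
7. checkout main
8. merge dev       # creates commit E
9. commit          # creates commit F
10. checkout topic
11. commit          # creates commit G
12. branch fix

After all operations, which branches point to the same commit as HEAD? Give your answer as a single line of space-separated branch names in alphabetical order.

Answer: fix topic

Derivation:
After op 1 (commit): HEAD=main@B [main=B]
After op 2 (branch): HEAD=main@B [dev=B main=B]
After op 3 (branch): HEAD=main@B [dev=B main=B topic=B]
After op 4 (merge): HEAD=main@C [dev=B main=C topic=B]
After op 5 (checkout): HEAD=dev@B [dev=B main=C topic=B]
After op 6 (merge): HEAD=dev@D [dev=D main=C topic=B]
After op 7 (checkout): HEAD=main@C [dev=D main=C topic=B]
After op 8 (merge): HEAD=main@E [dev=D main=E topic=B]
After op 9 (commit): HEAD=main@F [dev=D main=F topic=B]
After op 10 (checkout): HEAD=topic@B [dev=D main=F topic=B]
After op 11 (commit): HEAD=topic@G [dev=D main=F topic=G]
After op 12 (branch): HEAD=topic@G [dev=D fix=G main=F topic=G]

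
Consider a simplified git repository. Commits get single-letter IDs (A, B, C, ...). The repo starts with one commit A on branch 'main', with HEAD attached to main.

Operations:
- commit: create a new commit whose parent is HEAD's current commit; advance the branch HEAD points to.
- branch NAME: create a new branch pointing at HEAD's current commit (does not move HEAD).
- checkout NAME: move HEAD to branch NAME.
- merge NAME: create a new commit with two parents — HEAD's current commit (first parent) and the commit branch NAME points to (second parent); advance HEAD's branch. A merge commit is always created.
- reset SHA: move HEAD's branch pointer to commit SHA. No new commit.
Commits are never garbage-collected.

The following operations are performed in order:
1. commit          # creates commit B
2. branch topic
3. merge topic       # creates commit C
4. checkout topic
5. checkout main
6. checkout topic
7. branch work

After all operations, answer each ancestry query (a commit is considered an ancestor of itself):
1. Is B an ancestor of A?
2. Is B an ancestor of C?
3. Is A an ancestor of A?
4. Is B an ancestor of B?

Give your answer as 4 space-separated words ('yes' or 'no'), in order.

After op 1 (commit): HEAD=main@B [main=B]
After op 2 (branch): HEAD=main@B [main=B topic=B]
After op 3 (merge): HEAD=main@C [main=C topic=B]
After op 4 (checkout): HEAD=topic@B [main=C topic=B]
After op 5 (checkout): HEAD=main@C [main=C topic=B]
After op 6 (checkout): HEAD=topic@B [main=C topic=B]
After op 7 (branch): HEAD=topic@B [main=C topic=B work=B]
ancestors(A) = {A}; B in? no
ancestors(C) = {A,B,C}; B in? yes
ancestors(A) = {A}; A in? yes
ancestors(B) = {A,B}; B in? yes

Answer: no yes yes yes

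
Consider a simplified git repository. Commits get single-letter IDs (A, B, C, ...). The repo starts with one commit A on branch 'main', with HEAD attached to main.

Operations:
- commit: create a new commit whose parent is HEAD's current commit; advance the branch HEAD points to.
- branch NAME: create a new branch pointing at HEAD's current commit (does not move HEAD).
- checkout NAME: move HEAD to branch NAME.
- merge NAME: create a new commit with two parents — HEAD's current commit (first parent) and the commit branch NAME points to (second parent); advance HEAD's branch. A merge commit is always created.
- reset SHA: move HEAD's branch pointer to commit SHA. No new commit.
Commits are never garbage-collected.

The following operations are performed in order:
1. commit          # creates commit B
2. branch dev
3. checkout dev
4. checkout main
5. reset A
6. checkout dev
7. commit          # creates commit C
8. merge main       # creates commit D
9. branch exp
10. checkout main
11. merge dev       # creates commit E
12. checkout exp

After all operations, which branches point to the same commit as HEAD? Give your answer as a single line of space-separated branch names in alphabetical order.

After op 1 (commit): HEAD=main@B [main=B]
After op 2 (branch): HEAD=main@B [dev=B main=B]
After op 3 (checkout): HEAD=dev@B [dev=B main=B]
After op 4 (checkout): HEAD=main@B [dev=B main=B]
After op 5 (reset): HEAD=main@A [dev=B main=A]
After op 6 (checkout): HEAD=dev@B [dev=B main=A]
After op 7 (commit): HEAD=dev@C [dev=C main=A]
After op 8 (merge): HEAD=dev@D [dev=D main=A]
After op 9 (branch): HEAD=dev@D [dev=D exp=D main=A]
After op 10 (checkout): HEAD=main@A [dev=D exp=D main=A]
After op 11 (merge): HEAD=main@E [dev=D exp=D main=E]
After op 12 (checkout): HEAD=exp@D [dev=D exp=D main=E]

Answer: dev exp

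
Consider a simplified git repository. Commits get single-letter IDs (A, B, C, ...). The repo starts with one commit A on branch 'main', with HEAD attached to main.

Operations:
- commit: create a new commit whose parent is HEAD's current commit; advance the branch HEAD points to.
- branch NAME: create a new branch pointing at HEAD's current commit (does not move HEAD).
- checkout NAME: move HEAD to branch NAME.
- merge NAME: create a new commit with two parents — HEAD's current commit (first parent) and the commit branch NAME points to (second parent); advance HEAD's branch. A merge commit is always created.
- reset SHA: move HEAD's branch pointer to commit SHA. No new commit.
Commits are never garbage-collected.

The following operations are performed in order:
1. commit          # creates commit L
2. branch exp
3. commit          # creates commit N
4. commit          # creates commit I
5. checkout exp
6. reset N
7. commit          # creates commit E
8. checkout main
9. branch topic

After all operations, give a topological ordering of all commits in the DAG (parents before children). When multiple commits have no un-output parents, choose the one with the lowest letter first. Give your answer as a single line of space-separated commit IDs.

After op 1 (commit): HEAD=main@L [main=L]
After op 2 (branch): HEAD=main@L [exp=L main=L]
After op 3 (commit): HEAD=main@N [exp=L main=N]
After op 4 (commit): HEAD=main@I [exp=L main=I]
After op 5 (checkout): HEAD=exp@L [exp=L main=I]
After op 6 (reset): HEAD=exp@N [exp=N main=I]
After op 7 (commit): HEAD=exp@E [exp=E main=I]
After op 8 (checkout): HEAD=main@I [exp=E main=I]
After op 9 (branch): HEAD=main@I [exp=E main=I topic=I]
commit A: parents=[]
commit E: parents=['N']
commit I: parents=['N']
commit L: parents=['A']
commit N: parents=['L']

Answer: A L N E I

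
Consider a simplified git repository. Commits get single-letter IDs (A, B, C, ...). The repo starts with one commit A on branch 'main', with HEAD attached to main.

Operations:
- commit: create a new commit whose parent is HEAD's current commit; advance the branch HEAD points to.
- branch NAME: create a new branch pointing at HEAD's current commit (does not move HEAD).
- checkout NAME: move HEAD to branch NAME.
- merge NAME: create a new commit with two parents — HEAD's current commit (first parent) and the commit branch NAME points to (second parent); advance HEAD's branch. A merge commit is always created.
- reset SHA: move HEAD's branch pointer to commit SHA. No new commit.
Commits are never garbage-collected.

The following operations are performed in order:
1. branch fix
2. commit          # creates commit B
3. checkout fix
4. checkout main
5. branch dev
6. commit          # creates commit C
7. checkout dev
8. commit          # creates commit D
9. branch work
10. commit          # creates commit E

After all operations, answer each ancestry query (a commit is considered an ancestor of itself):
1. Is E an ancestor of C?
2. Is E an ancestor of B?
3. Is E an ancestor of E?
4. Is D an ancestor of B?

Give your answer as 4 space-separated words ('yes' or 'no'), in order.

After op 1 (branch): HEAD=main@A [fix=A main=A]
After op 2 (commit): HEAD=main@B [fix=A main=B]
After op 3 (checkout): HEAD=fix@A [fix=A main=B]
After op 4 (checkout): HEAD=main@B [fix=A main=B]
After op 5 (branch): HEAD=main@B [dev=B fix=A main=B]
After op 6 (commit): HEAD=main@C [dev=B fix=A main=C]
After op 7 (checkout): HEAD=dev@B [dev=B fix=A main=C]
After op 8 (commit): HEAD=dev@D [dev=D fix=A main=C]
After op 9 (branch): HEAD=dev@D [dev=D fix=A main=C work=D]
After op 10 (commit): HEAD=dev@E [dev=E fix=A main=C work=D]
ancestors(C) = {A,B,C}; E in? no
ancestors(B) = {A,B}; E in? no
ancestors(E) = {A,B,D,E}; E in? yes
ancestors(B) = {A,B}; D in? no

Answer: no no yes no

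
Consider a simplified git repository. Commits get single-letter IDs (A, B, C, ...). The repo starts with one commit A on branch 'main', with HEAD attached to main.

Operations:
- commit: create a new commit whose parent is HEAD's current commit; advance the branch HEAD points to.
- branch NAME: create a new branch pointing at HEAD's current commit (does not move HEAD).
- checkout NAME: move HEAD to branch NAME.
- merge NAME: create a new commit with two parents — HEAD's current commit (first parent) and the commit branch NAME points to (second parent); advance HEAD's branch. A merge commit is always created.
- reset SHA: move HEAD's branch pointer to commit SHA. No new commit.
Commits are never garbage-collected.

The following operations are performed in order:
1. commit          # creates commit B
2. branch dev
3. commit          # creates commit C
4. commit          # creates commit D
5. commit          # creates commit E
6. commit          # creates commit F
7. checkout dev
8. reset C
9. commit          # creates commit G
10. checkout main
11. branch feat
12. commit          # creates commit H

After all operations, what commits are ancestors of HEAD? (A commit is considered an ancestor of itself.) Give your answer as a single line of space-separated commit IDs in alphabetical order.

After op 1 (commit): HEAD=main@B [main=B]
After op 2 (branch): HEAD=main@B [dev=B main=B]
After op 3 (commit): HEAD=main@C [dev=B main=C]
After op 4 (commit): HEAD=main@D [dev=B main=D]
After op 5 (commit): HEAD=main@E [dev=B main=E]
After op 6 (commit): HEAD=main@F [dev=B main=F]
After op 7 (checkout): HEAD=dev@B [dev=B main=F]
After op 8 (reset): HEAD=dev@C [dev=C main=F]
After op 9 (commit): HEAD=dev@G [dev=G main=F]
After op 10 (checkout): HEAD=main@F [dev=G main=F]
After op 11 (branch): HEAD=main@F [dev=G feat=F main=F]
After op 12 (commit): HEAD=main@H [dev=G feat=F main=H]

Answer: A B C D E F H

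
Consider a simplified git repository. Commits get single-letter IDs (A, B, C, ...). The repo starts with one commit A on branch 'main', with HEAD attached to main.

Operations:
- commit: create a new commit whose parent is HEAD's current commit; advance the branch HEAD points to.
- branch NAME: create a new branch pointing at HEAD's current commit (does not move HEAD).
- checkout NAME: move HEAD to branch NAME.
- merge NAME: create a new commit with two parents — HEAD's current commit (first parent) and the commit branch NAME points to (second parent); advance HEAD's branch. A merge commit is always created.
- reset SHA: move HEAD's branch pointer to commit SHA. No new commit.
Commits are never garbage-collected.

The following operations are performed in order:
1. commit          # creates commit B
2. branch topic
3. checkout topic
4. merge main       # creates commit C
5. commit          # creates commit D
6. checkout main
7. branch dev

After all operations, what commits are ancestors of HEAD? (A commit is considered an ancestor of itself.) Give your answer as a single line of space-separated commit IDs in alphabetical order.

After op 1 (commit): HEAD=main@B [main=B]
After op 2 (branch): HEAD=main@B [main=B topic=B]
After op 3 (checkout): HEAD=topic@B [main=B topic=B]
After op 4 (merge): HEAD=topic@C [main=B topic=C]
After op 5 (commit): HEAD=topic@D [main=B topic=D]
After op 6 (checkout): HEAD=main@B [main=B topic=D]
After op 7 (branch): HEAD=main@B [dev=B main=B topic=D]

Answer: A B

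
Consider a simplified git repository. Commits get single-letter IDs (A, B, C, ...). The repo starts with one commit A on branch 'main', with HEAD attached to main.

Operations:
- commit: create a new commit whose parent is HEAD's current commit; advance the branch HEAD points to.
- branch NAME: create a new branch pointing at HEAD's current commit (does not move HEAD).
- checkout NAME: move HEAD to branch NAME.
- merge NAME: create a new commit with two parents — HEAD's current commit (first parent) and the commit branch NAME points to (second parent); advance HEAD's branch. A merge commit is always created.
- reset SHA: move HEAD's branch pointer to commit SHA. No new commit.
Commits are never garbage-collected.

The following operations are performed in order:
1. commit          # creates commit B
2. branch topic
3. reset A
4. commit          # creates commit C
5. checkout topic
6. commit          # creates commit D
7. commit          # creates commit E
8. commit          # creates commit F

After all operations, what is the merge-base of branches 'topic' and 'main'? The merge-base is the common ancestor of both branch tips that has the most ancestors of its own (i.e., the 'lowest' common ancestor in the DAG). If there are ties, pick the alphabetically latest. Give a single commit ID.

After op 1 (commit): HEAD=main@B [main=B]
After op 2 (branch): HEAD=main@B [main=B topic=B]
After op 3 (reset): HEAD=main@A [main=A topic=B]
After op 4 (commit): HEAD=main@C [main=C topic=B]
After op 5 (checkout): HEAD=topic@B [main=C topic=B]
After op 6 (commit): HEAD=topic@D [main=C topic=D]
After op 7 (commit): HEAD=topic@E [main=C topic=E]
After op 8 (commit): HEAD=topic@F [main=C topic=F]
ancestors(topic=F): ['A', 'B', 'D', 'E', 'F']
ancestors(main=C): ['A', 'C']
common: ['A']

Answer: A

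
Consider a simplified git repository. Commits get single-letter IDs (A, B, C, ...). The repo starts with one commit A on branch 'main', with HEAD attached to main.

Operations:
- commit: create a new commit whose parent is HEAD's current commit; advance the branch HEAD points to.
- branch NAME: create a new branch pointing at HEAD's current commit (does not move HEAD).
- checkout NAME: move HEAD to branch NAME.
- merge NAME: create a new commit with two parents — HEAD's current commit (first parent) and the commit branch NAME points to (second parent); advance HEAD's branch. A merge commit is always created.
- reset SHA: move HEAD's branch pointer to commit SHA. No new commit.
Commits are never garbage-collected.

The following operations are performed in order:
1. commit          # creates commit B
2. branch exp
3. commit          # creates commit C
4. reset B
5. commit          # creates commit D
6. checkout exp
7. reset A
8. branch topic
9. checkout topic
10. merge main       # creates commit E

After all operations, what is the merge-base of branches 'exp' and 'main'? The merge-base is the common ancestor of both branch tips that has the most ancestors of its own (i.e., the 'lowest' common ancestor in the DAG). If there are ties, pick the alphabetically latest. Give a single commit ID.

After op 1 (commit): HEAD=main@B [main=B]
After op 2 (branch): HEAD=main@B [exp=B main=B]
After op 3 (commit): HEAD=main@C [exp=B main=C]
After op 4 (reset): HEAD=main@B [exp=B main=B]
After op 5 (commit): HEAD=main@D [exp=B main=D]
After op 6 (checkout): HEAD=exp@B [exp=B main=D]
After op 7 (reset): HEAD=exp@A [exp=A main=D]
After op 8 (branch): HEAD=exp@A [exp=A main=D topic=A]
After op 9 (checkout): HEAD=topic@A [exp=A main=D topic=A]
After op 10 (merge): HEAD=topic@E [exp=A main=D topic=E]
ancestors(exp=A): ['A']
ancestors(main=D): ['A', 'B', 'D']
common: ['A']

Answer: A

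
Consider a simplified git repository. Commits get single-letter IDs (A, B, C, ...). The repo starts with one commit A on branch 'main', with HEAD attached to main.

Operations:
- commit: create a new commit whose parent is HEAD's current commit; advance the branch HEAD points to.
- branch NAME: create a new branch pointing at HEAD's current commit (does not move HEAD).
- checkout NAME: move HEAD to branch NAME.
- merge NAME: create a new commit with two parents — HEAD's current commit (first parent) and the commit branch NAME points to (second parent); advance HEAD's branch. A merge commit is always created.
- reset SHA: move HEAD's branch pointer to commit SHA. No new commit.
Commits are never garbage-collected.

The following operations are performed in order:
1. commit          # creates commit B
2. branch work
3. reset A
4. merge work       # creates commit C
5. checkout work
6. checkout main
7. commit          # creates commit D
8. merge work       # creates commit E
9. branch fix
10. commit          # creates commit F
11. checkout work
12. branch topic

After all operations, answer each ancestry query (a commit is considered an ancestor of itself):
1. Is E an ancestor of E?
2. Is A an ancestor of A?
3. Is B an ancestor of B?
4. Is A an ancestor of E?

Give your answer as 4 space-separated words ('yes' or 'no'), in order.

After op 1 (commit): HEAD=main@B [main=B]
After op 2 (branch): HEAD=main@B [main=B work=B]
After op 3 (reset): HEAD=main@A [main=A work=B]
After op 4 (merge): HEAD=main@C [main=C work=B]
After op 5 (checkout): HEAD=work@B [main=C work=B]
After op 6 (checkout): HEAD=main@C [main=C work=B]
After op 7 (commit): HEAD=main@D [main=D work=B]
After op 8 (merge): HEAD=main@E [main=E work=B]
After op 9 (branch): HEAD=main@E [fix=E main=E work=B]
After op 10 (commit): HEAD=main@F [fix=E main=F work=B]
After op 11 (checkout): HEAD=work@B [fix=E main=F work=B]
After op 12 (branch): HEAD=work@B [fix=E main=F topic=B work=B]
ancestors(E) = {A,B,C,D,E}; E in? yes
ancestors(A) = {A}; A in? yes
ancestors(B) = {A,B}; B in? yes
ancestors(E) = {A,B,C,D,E}; A in? yes

Answer: yes yes yes yes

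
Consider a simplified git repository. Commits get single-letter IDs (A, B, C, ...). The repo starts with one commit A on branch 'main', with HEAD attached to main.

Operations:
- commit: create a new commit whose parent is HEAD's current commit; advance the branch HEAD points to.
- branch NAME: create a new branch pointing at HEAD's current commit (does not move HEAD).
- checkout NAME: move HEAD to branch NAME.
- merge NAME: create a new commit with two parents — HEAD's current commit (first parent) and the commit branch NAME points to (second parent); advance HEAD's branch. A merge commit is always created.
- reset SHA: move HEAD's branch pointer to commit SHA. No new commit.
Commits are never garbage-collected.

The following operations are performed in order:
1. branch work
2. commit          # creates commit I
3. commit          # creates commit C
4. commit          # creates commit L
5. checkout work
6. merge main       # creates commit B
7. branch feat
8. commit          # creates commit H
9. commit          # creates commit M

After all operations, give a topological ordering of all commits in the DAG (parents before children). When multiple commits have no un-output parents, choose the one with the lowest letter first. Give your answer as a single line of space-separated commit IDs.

After op 1 (branch): HEAD=main@A [main=A work=A]
After op 2 (commit): HEAD=main@I [main=I work=A]
After op 3 (commit): HEAD=main@C [main=C work=A]
After op 4 (commit): HEAD=main@L [main=L work=A]
After op 5 (checkout): HEAD=work@A [main=L work=A]
After op 6 (merge): HEAD=work@B [main=L work=B]
After op 7 (branch): HEAD=work@B [feat=B main=L work=B]
After op 8 (commit): HEAD=work@H [feat=B main=L work=H]
After op 9 (commit): HEAD=work@M [feat=B main=L work=M]
commit A: parents=[]
commit B: parents=['A', 'L']
commit C: parents=['I']
commit H: parents=['B']
commit I: parents=['A']
commit L: parents=['C']
commit M: parents=['H']

Answer: A I C L B H M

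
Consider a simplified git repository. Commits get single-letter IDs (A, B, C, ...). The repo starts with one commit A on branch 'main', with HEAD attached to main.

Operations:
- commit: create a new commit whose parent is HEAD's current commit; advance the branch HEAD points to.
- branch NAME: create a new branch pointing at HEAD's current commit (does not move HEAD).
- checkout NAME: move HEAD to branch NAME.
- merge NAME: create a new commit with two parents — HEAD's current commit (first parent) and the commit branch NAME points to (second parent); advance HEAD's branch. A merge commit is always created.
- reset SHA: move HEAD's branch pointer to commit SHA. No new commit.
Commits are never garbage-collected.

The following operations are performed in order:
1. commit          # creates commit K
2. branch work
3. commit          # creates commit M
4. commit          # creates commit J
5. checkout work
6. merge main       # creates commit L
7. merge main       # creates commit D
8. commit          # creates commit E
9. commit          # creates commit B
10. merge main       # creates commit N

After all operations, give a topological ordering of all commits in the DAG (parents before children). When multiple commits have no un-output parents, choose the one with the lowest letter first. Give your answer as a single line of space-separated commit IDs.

Answer: A K M J L D E B N

Derivation:
After op 1 (commit): HEAD=main@K [main=K]
After op 2 (branch): HEAD=main@K [main=K work=K]
After op 3 (commit): HEAD=main@M [main=M work=K]
After op 4 (commit): HEAD=main@J [main=J work=K]
After op 5 (checkout): HEAD=work@K [main=J work=K]
After op 6 (merge): HEAD=work@L [main=J work=L]
After op 7 (merge): HEAD=work@D [main=J work=D]
After op 8 (commit): HEAD=work@E [main=J work=E]
After op 9 (commit): HEAD=work@B [main=J work=B]
After op 10 (merge): HEAD=work@N [main=J work=N]
commit A: parents=[]
commit B: parents=['E']
commit D: parents=['L', 'J']
commit E: parents=['D']
commit J: parents=['M']
commit K: parents=['A']
commit L: parents=['K', 'J']
commit M: parents=['K']
commit N: parents=['B', 'J']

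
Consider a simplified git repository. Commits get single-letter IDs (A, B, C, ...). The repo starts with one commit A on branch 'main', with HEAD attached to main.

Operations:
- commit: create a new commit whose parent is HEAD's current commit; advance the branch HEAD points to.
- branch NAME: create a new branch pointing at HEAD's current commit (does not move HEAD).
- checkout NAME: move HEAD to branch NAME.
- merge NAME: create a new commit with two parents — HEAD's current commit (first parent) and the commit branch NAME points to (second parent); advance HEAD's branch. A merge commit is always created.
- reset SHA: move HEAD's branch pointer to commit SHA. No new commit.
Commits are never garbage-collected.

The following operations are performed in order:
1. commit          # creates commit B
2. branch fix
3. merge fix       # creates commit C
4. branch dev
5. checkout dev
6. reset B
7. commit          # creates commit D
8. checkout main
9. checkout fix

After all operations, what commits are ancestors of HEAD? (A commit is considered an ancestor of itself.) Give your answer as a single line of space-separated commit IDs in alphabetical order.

Answer: A B

Derivation:
After op 1 (commit): HEAD=main@B [main=B]
After op 2 (branch): HEAD=main@B [fix=B main=B]
After op 3 (merge): HEAD=main@C [fix=B main=C]
After op 4 (branch): HEAD=main@C [dev=C fix=B main=C]
After op 5 (checkout): HEAD=dev@C [dev=C fix=B main=C]
After op 6 (reset): HEAD=dev@B [dev=B fix=B main=C]
After op 7 (commit): HEAD=dev@D [dev=D fix=B main=C]
After op 8 (checkout): HEAD=main@C [dev=D fix=B main=C]
After op 9 (checkout): HEAD=fix@B [dev=D fix=B main=C]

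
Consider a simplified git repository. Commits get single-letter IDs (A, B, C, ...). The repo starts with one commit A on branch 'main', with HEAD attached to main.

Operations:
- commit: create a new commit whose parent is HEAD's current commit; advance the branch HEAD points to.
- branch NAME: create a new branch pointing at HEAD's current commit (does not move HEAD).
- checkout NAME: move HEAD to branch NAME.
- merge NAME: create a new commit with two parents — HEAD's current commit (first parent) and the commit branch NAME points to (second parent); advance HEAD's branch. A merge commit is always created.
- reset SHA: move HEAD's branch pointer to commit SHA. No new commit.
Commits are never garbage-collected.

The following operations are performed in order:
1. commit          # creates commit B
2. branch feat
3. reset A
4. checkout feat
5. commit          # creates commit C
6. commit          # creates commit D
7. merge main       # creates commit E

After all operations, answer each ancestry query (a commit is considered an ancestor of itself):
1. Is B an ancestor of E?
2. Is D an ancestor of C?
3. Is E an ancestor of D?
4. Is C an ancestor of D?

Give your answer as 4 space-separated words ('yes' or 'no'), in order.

After op 1 (commit): HEAD=main@B [main=B]
After op 2 (branch): HEAD=main@B [feat=B main=B]
After op 3 (reset): HEAD=main@A [feat=B main=A]
After op 4 (checkout): HEAD=feat@B [feat=B main=A]
After op 5 (commit): HEAD=feat@C [feat=C main=A]
After op 6 (commit): HEAD=feat@D [feat=D main=A]
After op 7 (merge): HEAD=feat@E [feat=E main=A]
ancestors(E) = {A,B,C,D,E}; B in? yes
ancestors(C) = {A,B,C}; D in? no
ancestors(D) = {A,B,C,D}; E in? no
ancestors(D) = {A,B,C,D}; C in? yes

Answer: yes no no yes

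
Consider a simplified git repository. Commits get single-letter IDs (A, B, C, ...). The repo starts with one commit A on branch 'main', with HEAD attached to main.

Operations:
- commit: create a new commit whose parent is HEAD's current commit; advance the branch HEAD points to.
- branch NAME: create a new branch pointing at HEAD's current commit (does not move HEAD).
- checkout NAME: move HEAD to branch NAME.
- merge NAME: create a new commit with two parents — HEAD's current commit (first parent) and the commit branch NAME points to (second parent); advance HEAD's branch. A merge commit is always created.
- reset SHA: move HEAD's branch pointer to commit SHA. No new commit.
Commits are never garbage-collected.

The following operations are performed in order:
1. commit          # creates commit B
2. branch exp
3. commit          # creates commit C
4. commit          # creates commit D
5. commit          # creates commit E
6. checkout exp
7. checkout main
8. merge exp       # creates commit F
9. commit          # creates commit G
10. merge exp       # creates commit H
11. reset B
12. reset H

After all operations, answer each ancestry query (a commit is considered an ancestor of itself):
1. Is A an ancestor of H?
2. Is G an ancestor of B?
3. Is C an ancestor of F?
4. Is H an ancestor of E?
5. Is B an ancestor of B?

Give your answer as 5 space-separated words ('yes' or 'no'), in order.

After op 1 (commit): HEAD=main@B [main=B]
After op 2 (branch): HEAD=main@B [exp=B main=B]
After op 3 (commit): HEAD=main@C [exp=B main=C]
After op 4 (commit): HEAD=main@D [exp=B main=D]
After op 5 (commit): HEAD=main@E [exp=B main=E]
After op 6 (checkout): HEAD=exp@B [exp=B main=E]
After op 7 (checkout): HEAD=main@E [exp=B main=E]
After op 8 (merge): HEAD=main@F [exp=B main=F]
After op 9 (commit): HEAD=main@G [exp=B main=G]
After op 10 (merge): HEAD=main@H [exp=B main=H]
After op 11 (reset): HEAD=main@B [exp=B main=B]
After op 12 (reset): HEAD=main@H [exp=B main=H]
ancestors(H) = {A,B,C,D,E,F,G,H}; A in? yes
ancestors(B) = {A,B}; G in? no
ancestors(F) = {A,B,C,D,E,F}; C in? yes
ancestors(E) = {A,B,C,D,E}; H in? no
ancestors(B) = {A,B}; B in? yes

Answer: yes no yes no yes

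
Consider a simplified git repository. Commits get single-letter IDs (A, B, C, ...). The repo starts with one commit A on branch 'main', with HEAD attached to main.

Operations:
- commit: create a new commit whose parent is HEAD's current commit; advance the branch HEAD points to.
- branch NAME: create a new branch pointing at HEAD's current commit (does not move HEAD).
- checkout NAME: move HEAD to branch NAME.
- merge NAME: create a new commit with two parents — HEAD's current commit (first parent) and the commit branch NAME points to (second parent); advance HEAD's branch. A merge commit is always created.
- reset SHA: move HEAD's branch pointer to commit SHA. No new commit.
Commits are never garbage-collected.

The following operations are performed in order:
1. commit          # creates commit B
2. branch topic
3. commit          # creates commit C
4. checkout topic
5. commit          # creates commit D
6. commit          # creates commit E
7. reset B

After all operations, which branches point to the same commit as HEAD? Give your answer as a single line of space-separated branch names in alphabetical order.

After op 1 (commit): HEAD=main@B [main=B]
After op 2 (branch): HEAD=main@B [main=B topic=B]
After op 3 (commit): HEAD=main@C [main=C topic=B]
After op 4 (checkout): HEAD=topic@B [main=C topic=B]
After op 5 (commit): HEAD=topic@D [main=C topic=D]
After op 6 (commit): HEAD=topic@E [main=C topic=E]
After op 7 (reset): HEAD=topic@B [main=C topic=B]

Answer: topic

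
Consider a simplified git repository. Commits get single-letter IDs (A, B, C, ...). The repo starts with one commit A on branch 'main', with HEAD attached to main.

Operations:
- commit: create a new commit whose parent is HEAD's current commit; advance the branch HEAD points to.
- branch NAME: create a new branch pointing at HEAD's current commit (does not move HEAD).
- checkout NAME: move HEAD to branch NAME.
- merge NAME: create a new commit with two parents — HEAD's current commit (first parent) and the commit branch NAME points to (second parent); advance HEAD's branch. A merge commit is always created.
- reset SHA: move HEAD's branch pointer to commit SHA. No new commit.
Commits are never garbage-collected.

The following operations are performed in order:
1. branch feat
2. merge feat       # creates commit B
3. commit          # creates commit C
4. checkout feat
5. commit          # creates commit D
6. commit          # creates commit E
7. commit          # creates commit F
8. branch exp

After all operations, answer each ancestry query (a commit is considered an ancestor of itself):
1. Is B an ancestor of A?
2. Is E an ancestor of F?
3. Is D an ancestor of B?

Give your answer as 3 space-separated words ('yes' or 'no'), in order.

After op 1 (branch): HEAD=main@A [feat=A main=A]
After op 2 (merge): HEAD=main@B [feat=A main=B]
After op 3 (commit): HEAD=main@C [feat=A main=C]
After op 4 (checkout): HEAD=feat@A [feat=A main=C]
After op 5 (commit): HEAD=feat@D [feat=D main=C]
After op 6 (commit): HEAD=feat@E [feat=E main=C]
After op 7 (commit): HEAD=feat@F [feat=F main=C]
After op 8 (branch): HEAD=feat@F [exp=F feat=F main=C]
ancestors(A) = {A}; B in? no
ancestors(F) = {A,D,E,F}; E in? yes
ancestors(B) = {A,B}; D in? no

Answer: no yes no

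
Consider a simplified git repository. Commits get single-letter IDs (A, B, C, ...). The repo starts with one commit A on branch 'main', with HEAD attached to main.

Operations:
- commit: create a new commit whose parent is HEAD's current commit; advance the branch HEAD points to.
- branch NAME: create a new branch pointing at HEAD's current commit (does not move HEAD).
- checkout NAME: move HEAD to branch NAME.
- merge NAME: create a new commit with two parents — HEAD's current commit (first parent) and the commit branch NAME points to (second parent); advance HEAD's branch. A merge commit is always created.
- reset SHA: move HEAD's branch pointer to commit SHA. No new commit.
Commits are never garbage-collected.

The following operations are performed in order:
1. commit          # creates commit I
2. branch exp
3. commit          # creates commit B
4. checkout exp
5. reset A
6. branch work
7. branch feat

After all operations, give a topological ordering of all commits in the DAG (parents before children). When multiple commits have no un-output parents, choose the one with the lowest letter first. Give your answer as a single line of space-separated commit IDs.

After op 1 (commit): HEAD=main@I [main=I]
After op 2 (branch): HEAD=main@I [exp=I main=I]
After op 3 (commit): HEAD=main@B [exp=I main=B]
After op 4 (checkout): HEAD=exp@I [exp=I main=B]
After op 5 (reset): HEAD=exp@A [exp=A main=B]
After op 6 (branch): HEAD=exp@A [exp=A main=B work=A]
After op 7 (branch): HEAD=exp@A [exp=A feat=A main=B work=A]
commit A: parents=[]
commit B: parents=['I']
commit I: parents=['A']

Answer: A I B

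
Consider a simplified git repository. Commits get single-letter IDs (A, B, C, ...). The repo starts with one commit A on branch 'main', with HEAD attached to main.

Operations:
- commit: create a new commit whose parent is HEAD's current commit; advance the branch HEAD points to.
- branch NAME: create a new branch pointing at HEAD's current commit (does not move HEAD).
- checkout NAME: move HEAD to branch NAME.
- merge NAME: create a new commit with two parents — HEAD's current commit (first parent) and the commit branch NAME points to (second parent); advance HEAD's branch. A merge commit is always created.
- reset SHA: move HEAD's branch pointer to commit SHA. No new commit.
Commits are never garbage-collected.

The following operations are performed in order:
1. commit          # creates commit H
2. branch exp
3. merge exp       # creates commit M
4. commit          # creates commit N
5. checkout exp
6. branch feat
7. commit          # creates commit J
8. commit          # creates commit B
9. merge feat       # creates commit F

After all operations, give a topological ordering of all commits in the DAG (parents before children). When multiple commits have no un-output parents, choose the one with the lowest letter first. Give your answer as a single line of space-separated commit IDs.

After op 1 (commit): HEAD=main@H [main=H]
After op 2 (branch): HEAD=main@H [exp=H main=H]
After op 3 (merge): HEAD=main@M [exp=H main=M]
After op 4 (commit): HEAD=main@N [exp=H main=N]
After op 5 (checkout): HEAD=exp@H [exp=H main=N]
After op 6 (branch): HEAD=exp@H [exp=H feat=H main=N]
After op 7 (commit): HEAD=exp@J [exp=J feat=H main=N]
After op 8 (commit): HEAD=exp@B [exp=B feat=H main=N]
After op 9 (merge): HEAD=exp@F [exp=F feat=H main=N]
commit A: parents=[]
commit B: parents=['J']
commit F: parents=['B', 'H']
commit H: parents=['A']
commit J: parents=['H']
commit M: parents=['H', 'H']
commit N: parents=['M']

Answer: A H J B F M N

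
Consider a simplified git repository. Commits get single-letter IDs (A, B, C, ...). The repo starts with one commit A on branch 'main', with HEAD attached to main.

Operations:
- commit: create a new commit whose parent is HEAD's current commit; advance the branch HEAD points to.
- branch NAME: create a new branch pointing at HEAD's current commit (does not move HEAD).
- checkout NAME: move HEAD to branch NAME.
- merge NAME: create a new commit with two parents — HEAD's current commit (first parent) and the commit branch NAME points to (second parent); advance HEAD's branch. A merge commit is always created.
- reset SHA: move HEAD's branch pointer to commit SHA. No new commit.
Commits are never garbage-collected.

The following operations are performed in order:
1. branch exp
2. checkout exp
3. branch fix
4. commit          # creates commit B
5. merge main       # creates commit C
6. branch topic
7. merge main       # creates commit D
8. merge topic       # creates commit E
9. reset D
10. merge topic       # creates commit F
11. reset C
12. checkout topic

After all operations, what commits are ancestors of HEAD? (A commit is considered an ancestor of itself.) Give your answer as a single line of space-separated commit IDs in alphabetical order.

After op 1 (branch): HEAD=main@A [exp=A main=A]
After op 2 (checkout): HEAD=exp@A [exp=A main=A]
After op 3 (branch): HEAD=exp@A [exp=A fix=A main=A]
After op 4 (commit): HEAD=exp@B [exp=B fix=A main=A]
After op 5 (merge): HEAD=exp@C [exp=C fix=A main=A]
After op 6 (branch): HEAD=exp@C [exp=C fix=A main=A topic=C]
After op 7 (merge): HEAD=exp@D [exp=D fix=A main=A topic=C]
After op 8 (merge): HEAD=exp@E [exp=E fix=A main=A topic=C]
After op 9 (reset): HEAD=exp@D [exp=D fix=A main=A topic=C]
After op 10 (merge): HEAD=exp@F [exp=F fix=A main=A topic=C]
After op 11 (reset): HEAD=exp@C [exp=C fix=A main=A topic=C]
After op 12 (checkout): HEAD=topic@C [exp=C fix=A main=A topic=C]

Answer: A B C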